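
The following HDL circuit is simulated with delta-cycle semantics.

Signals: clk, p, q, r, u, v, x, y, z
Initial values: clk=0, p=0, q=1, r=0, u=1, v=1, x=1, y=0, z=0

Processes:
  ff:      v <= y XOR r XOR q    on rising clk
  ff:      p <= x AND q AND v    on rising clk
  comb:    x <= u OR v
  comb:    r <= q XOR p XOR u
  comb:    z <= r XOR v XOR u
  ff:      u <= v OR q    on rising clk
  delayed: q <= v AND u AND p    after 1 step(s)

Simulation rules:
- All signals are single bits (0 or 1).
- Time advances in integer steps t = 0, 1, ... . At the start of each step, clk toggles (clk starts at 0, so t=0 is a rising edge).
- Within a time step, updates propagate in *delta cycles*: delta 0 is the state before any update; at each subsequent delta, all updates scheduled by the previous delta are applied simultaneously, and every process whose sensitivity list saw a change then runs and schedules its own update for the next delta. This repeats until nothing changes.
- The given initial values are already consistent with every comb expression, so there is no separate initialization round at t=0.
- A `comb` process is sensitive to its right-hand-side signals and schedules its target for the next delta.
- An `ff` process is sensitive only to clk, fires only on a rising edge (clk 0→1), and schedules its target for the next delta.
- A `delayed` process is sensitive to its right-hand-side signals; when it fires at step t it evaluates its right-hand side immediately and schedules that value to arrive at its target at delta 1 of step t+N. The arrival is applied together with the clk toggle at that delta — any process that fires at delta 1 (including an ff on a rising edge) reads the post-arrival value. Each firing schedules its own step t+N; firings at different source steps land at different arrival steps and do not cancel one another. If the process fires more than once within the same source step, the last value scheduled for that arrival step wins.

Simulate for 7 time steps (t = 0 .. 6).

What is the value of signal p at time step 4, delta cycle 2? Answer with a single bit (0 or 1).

0

t0.Δ0 y=0 p=0 u=1 r=0 x=1 v=1 clk=0 z=0 q=1
t0.Δ1 y=0 p=0 u=1 r=0 x=1 v=1 clk=1 z=0 q=1
t0.Δ2 y=0 p=1 u=1 r=0 x=1 v=1 clk=1 z=0 q=1
t0.Δ3 y=0 p=1 u=1 r=1 x=1 v=1 clk=1 z=0 q=1
t0.Δ4 y=0 p=1 u=1 r=1 x=1 v=1 clk=1 z=1 q=1
t1.Δ0 y=0 p=1 u=1 r=1 x=1 v=1 clk=1 z=1 q=1
t1.Δ1 y=0 p=1 u=1 r=1 x=1 v=1 clk=0 z=1 q=1
t2.Δ0 y=0 p=1 u=1 r=1 x=1 v=1 clk=0 z=1 q=1
t2.Δ1 y=0 p=1 u=1 r=1 x=1 v=1 clk=1 z=1 q=1
t2.Δ2 y=0 p=1 u=1 r=1 x=1 v=0 clk=1 z=1 q=1
t2.Δ3 y=0 p=1 u=1 r=1 x=1 v=0 clk=1 z=0 q=1
t3.Δ0 y=0 p=1 u=1 r=1 x=1 v=0 clk=1 z=0 q=1
t3.Δ1 y=0 p=1 u=1 r=1 x=1 v=0 clk=0 z=0 q=0
t3.Δ2 y=0 p=1 u=1 r=0 x=1 v=0 clk=0 z=0 q=0
t3.Δ3 y=0 p=1 u=1 r=0 x=1 v=0 clk=0 z=1 q=0
t4.Δ0 y=0 p=1 u=1 r=0 x=1 v=0 clk=0 z=1 q=0
t4.Δ1 y=0 p=1 u=1 r=0 x=1 v=0 clk=1 z=1 q=0
t4.Δ2 y=0 p=0 u=0 r=0 x=1 v=0 clk=1 z=1 q=0
t4.Δ3 y=0 p=0 u=0 r=0 x=0 v=0 clk=1 z=0 q=0
t5.Δ0 y=0 p=0 u=0 r=0 x=0 v=0 clk=1 z=0 q=0
t5.Δ1 y=0 p=0 u=0 r=0 x=0 v=0 clk=0 z=0 q=0
t6.Δ0 y=0 p=0 u=0 r=0 x=0 v=0 clk=0 z=0 q=0
t6.Δ1 y=0 p=0 u=0 r=0 x=0 v=0 clk=1 z=0 q=0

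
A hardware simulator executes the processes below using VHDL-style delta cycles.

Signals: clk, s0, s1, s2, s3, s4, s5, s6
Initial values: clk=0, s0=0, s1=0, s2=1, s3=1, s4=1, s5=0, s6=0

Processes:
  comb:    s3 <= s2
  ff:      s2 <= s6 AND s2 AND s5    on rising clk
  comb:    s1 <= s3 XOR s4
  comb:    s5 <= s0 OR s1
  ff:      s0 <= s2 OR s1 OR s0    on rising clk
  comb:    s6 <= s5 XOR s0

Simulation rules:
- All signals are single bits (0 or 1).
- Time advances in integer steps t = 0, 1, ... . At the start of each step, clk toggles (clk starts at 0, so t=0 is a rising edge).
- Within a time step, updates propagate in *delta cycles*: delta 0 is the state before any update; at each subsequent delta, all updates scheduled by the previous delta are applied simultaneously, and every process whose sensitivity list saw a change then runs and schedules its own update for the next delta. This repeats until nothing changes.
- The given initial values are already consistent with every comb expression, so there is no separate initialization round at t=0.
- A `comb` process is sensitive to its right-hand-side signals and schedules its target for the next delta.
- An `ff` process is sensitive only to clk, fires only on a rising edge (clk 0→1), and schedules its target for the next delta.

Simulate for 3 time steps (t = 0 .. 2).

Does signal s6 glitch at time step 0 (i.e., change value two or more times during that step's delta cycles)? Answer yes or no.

[bits: s6,clk,s1,s2,s4,s3,s0,s5]
t=0: Δ0=00011100 Δ1=01011100 Δ2=01001110 Δ3=11001011 Δ4=01101011 | 4Δ
t=1: Δ0=01101011 Δ1=00101011 | 1Δ
t=2: Δ0=00101011 Δ1=01101011 | 1Δ

yes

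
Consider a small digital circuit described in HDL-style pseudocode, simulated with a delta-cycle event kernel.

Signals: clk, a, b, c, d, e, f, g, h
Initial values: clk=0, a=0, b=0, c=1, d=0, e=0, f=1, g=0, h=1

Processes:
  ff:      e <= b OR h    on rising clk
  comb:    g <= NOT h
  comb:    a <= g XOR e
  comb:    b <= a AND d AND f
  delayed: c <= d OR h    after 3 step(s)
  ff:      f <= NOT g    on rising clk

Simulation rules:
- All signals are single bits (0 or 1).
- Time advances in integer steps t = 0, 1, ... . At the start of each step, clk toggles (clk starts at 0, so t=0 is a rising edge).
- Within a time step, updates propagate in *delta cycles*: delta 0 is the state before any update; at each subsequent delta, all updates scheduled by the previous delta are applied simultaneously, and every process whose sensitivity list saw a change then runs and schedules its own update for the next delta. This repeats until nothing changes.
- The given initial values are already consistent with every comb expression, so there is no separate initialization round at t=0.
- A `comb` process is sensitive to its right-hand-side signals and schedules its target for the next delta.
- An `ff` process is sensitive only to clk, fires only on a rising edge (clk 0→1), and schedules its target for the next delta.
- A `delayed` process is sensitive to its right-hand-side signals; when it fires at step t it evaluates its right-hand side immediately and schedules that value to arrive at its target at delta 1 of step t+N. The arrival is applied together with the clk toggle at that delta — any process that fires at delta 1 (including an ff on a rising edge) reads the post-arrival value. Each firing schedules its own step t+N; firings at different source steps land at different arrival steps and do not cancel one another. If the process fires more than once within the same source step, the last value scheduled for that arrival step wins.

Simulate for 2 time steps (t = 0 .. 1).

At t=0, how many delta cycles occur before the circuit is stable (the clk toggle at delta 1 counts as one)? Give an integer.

3

[bits: b,g,f,h,c,a,e,clk,d]
t=0: Δ0=001110000 Δ1=001110010 Δ2=001110110 Δ3=001111110 | 3Δ
t=1: Δ0=001111110 Δ1=001111100 | 1Δ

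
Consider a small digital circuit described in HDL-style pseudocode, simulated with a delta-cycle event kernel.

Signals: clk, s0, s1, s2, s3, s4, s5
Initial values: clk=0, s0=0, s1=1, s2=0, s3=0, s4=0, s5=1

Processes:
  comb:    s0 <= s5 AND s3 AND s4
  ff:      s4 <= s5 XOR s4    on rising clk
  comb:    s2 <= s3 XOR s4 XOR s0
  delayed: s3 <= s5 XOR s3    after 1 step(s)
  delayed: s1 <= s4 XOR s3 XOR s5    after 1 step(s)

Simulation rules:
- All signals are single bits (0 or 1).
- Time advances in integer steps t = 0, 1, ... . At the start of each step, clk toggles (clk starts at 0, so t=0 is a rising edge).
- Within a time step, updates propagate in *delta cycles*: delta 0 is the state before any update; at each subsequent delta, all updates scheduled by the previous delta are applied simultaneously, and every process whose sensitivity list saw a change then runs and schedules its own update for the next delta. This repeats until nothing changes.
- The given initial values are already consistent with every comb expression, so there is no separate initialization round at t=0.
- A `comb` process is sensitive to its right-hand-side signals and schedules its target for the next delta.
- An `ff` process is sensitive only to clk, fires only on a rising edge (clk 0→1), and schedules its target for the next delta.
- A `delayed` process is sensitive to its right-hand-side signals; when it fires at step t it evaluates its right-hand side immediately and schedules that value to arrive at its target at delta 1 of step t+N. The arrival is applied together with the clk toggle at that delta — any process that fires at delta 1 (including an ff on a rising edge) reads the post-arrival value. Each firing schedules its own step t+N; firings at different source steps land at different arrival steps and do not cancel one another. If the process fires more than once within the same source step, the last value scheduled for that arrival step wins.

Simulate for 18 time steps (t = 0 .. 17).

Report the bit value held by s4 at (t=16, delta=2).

[bits: s4,s1,s2,s5,s3,clk,s0]
t=0: Δ0=0101000 Δ1=0101010 Δ2=1101010 Δ3=1111010 | 3Δ
t=1: Δ0=1111010 Δ1=1011000 | 1Δ
t=2: Δ0=1011000 Δ1=1011010 Δ2=0011010 Δ3=0001010 | 3Δ
t=3: Δ0=0001010 Δ1=0101000 | 1Δ
t=4: Δ0=0101000 Δ1=0101010 Δ2=1101010 Δ3=1111010 | 3Δ
t=5: Δ0=1111010 Δ1=1011000 | 1Δ
t=6: Δ0=1011000 Δ1=1011010 Δ2=0011010 Δ3=0001010 | 3Δ
t=7: Δ0=0001010 Δ1=0101000 | 1Δ
t=8: Δ0=0101000 Δ1=0101010 Δ2=1101010 Δ3=1111010 | 3Δ
t=9: Δ0=1111010 Δ1=1011000 | 1Δ
t=10: Δ0=1011000 Δ1=1011010 Δ2=0011010 Δ3=0001010 | 3Δ
t=11: Δ0=0001010 Δ1=0101000 | 1Δ
t=12: Δ0=0101000 Δ1=0101010 Δ2=1101010 Δ3=1111010 | 3Δ
t=13: Δ0=1111010 Δ1=1011000 | 1Δ
t=14: Δ0=1011000 Δ1=1011010 Δ2=0011010 Δ3=0001010 | 3Δ
t=15: Δ0=0001010 Δ1=0101000 | 1Δ
t=16: Δ0=0101000 Δ1=0101010 Δ2=1101010 Δ3=1111010 | 3Δ
t=17: Δ0=1111010 Δ1=1011000 | 1Δ

1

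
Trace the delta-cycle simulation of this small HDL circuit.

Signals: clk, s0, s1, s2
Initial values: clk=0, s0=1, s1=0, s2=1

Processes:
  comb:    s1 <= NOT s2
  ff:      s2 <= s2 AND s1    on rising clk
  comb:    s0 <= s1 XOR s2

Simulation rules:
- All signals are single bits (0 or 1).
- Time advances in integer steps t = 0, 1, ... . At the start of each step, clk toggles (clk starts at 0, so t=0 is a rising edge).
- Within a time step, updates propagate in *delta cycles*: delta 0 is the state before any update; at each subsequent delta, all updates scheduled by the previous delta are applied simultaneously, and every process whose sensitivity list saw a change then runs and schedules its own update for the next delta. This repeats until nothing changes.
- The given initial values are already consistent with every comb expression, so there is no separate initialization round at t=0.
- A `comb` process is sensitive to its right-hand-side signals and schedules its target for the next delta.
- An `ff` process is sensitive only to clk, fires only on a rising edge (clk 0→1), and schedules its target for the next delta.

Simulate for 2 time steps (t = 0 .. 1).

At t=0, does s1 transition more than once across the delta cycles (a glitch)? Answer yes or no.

no

t0.Δ0 s1=0 s2=1 s0=1 clk=0
t0.Δ1 s1=0 s2=1 s0=1 clk=1
t0.Δ2 s1=0 s2=0 s0=1 clk=1
t0.Δ3 s1=1 s2=0 s0=0 clk=1
t0.Δ4 s1=1 s2=0 s0=1 clk=1
t1.Δ0 s1=1 s2=0 s0=1 clk=1
t1.Δ1 s1=1 s2=0 s0=1 clk=0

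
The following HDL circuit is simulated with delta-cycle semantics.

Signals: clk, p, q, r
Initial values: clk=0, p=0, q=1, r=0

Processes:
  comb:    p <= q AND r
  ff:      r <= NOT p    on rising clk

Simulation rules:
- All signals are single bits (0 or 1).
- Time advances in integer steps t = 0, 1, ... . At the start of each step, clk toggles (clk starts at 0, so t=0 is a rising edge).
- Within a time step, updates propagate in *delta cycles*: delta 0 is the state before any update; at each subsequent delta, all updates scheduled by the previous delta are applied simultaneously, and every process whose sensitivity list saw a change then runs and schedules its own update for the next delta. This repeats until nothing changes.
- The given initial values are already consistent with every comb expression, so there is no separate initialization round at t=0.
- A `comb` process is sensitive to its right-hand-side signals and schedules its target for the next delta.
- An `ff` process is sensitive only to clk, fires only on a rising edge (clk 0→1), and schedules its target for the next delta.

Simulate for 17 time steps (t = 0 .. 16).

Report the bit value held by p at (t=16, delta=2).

[bits: p,q,clk,r]
t=0: Δ0=0100 Δ1=0110 Δ2=0111 Δ3=1111 | 3Δ
t=1: Δ0=1111 Δ1=1101 | 1Δ
t=2: Δ0=1101 Δ1=1111 Δ2=1110 Δ3=0110 | 3Δ
t=3: Δ0=0110 Δ1=0100 | 1Δ
t=4: Δ0=0100 Δ1=0110 Δ2=0111 Δ3=1111 | 3Δ
t=5: Δ0=1111 Δ1=1101 | 1Δ
t=6: Δ0=1101 Δ1=1111 Δ2=1110 Δ3=0110 | 3Δ
t=7: Δ0=0110 Δ1=0100 | 1Δ
t=8: Δ0=0100 Δ1=0110 Δ2=0111 Δ3=1111 | 3Δ
t=9: Δ0=1111 Δ1=1101 | 1Δ
t=10: Δ0=1101 Δ1=1111 Δ2=1110 Δ3=0110 | 3Δ
t=11: Δ0=0110 Δ1=0100 | 1Δ
t=12: Δ0=0100 Δ1=0110 Δ2=0111 Δ3=1111 | 3Δ
t=13: Δ0=1111 Δ1=1101 | 1Δ
t=14: Δ0=1101 Δ1=1111 Δ2=1110 Δ3=0110 | 3Δ
t=15: Δ0=0110 Δ1=0100 | 1Δ
t=16: Δ0=0100 Δ1=0110 Δ2=0111 Δ3=1111 | 3Δ

0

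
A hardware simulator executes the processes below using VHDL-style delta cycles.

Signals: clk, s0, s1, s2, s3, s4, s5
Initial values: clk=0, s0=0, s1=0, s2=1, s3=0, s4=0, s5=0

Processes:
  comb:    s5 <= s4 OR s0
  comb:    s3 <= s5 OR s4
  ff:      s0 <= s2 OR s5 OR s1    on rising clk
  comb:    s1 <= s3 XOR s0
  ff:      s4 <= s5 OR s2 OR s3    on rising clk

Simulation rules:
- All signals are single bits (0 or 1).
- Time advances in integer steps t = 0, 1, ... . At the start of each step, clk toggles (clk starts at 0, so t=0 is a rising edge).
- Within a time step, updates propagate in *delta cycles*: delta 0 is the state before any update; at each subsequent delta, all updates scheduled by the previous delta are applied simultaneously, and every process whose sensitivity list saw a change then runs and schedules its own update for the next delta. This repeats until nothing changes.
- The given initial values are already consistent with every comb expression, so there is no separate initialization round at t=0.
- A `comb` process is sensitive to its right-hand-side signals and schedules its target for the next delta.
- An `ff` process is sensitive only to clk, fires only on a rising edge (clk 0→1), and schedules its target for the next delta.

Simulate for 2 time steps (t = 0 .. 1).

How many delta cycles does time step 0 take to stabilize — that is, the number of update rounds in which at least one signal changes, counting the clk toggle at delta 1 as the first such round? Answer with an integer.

[bits: s5,s0,s1,clk,s3,s4,s2]
t=0: Δ0=0000001 Δ1=0001001 Δ2=0101011 Δ3=1111111 Δ4=1101111 | 4Δ
t=1: Δ0=1101111 Δ1=1100111 | 1Δ

4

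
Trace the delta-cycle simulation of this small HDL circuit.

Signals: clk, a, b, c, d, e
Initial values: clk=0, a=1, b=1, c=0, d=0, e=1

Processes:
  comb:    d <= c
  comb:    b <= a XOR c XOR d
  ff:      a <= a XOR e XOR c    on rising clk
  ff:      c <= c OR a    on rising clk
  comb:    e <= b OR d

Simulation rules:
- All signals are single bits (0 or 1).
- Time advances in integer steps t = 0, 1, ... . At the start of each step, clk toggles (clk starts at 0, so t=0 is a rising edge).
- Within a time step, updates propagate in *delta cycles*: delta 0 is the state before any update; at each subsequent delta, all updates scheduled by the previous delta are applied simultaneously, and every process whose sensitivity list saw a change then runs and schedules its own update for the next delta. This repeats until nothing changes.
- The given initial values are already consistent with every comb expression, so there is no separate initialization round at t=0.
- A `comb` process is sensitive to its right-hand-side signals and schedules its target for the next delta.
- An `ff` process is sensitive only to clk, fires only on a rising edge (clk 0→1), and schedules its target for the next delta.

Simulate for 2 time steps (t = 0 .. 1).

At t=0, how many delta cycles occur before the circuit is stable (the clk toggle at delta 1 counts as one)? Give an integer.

t=0 Δ0: d=0 b=1 a=1 clk=0 e=1 c=0
  Δ1: clk:0→1
  Δ2: a:1→0, c:0→1
  Δ3: d:0→1
  Δ4: b:1→0
  (4Δ to stable)
t=1 Δ0: d=1 b=0 a=0 clk=1 e=1 c=1
  Δ1: clk:1→0
  (1Δ to stable)

4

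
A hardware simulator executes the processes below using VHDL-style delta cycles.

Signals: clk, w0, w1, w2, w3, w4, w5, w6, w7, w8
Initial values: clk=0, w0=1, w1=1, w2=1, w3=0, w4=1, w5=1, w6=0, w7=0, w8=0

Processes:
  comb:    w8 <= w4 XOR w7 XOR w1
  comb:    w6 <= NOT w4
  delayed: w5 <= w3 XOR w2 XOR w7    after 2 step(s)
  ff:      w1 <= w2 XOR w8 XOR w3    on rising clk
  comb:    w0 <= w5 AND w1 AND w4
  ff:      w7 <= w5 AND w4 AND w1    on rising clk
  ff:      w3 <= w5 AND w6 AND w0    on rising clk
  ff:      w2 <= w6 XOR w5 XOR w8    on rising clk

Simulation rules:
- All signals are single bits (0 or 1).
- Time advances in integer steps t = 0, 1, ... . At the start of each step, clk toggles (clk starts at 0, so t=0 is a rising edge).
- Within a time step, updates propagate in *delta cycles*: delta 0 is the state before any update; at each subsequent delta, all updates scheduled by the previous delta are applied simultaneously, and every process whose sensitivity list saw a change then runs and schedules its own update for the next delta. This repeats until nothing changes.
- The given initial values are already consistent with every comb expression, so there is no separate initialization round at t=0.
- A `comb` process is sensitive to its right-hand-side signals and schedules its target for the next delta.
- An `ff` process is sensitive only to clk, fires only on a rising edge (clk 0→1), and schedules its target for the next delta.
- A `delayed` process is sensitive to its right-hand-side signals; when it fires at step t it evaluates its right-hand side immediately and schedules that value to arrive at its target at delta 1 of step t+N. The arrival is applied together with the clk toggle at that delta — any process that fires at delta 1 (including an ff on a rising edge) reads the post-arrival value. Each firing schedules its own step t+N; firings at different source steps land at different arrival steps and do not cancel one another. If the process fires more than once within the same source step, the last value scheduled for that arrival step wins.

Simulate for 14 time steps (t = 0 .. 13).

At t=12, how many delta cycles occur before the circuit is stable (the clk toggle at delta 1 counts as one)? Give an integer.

2

t0.Δ0 w2=1 w4=1 w1=1 w0=1 clk=0 w7=0 w3=0 w8=0 w5=1 w6=0
t0.Δ1 w2=1 w4=1 w1=1 w0=1 clk=1 w7=0 w3=0 w8=0 w5=1 w6=0
t0.Δ2 w2=1 w4=1 w1=1 w0=1 clk=1 w7=1 w3=0 w8=0 w5=1 w6=0
t0.Δ3 w2=1 w4=1 w1=1 w0=1 clk=1 w7=1 w3=0 w8=1 w5=1 w6=0
t1.Δ0 w2=1 w4=1 w1=1 w0=1 clk=1 w7=1 w3=0 w8=1 w5=1 w6=0
t1.Δ1 w2=1 w4=1 w1=1 w0=1 clk=0 w7=1 w3=0 w8=1 w5=1 w6=0
t2.Δ0 w2=1 w4=1 w1=1 w0=1 clk=0 w7=1 w3=0 w8=1 w5=1 w6=0
t2.Δ1 w2=1 w4=1 w1=1 w0=1 clk=1 w7=1 w3=0 w8=1 w5=0 w6=0
t2.Δ2 w2=1 w4=1 w1=0 w0=0 clk=1 w7=0 w3=0 w8=1 w5=0 w6=0
t3.Δ0 w2=1 w4=1 w1=0 w0=0 clk=1 w7=0 w3=0 w8=1 w5=0 w6=0
t3.Δ1 w2=1 w4=1 w1=0 w0=0 clk=0 w7=0 w3=0 w8=1 w5=0 w6=0
t4.Δ0 w2=1 w4=1 w1=0 w0=0 clk=0 w7=0 w3=0 w8=1 w5=0 w6=0
t4.Δ1 w2=1 w4=1 w1=0 w0=0 clk=1 w7=0 w3=0 w8=1 w5=1 w6=0
t4.Δ2 w2=0 w4=1 w1=0 w0=0 clk=1 w7=0 w3=0 w8=1 w5=1 w6=0
t5.Δ0 w2=0 w4=1 w1=0 w0=0 clk=1 w7=0 w3=0 w8=1 w5=1 w6=0
t5.Δ1 w2=0 w4=1 w1=0 w0=0 clk=0 w7=0 w3=0 w8=1 w5=1 w6=0
t6.Δ0 w2=0 w4=1 w1=0 w0=0 clk=0 w7=0 w3=0 w8=1 w5=1 w6=0
t6.Δ1 w2=0 w4=1 w1=0 w0=0 clk=1 w7=0 w3=0 w8=1 w5=0 w6=0
t6.Δ2 w2=1 w4=1 w1=1 w0=0 clk=1 w7=0 w3=0 w8=1 w5=0 w6=0
t6.Δ3 w2=1 w4=1 w1=1 w0=0 clk=1 w7=0 w3=0 w8=0 w5=0 w6=0
t7.Δ0 w2=1 w4=1 w1=1 w0=0 clk=1 w7=0 w3=0 w8=0 w5=0 w6=0
t7.Δ1 w2=1 w4=1 w1=1 w0=0 clk=0 w7=0 w3=0 w8=0 w5=0 w6=0
t8.Δ0 w2=1 w4=1 w1=1 w0=0 clk=0 w7=0 w3=0 w8=0 w5=0 w6=0
t8.Δ1 w2=1 w4=1 w1=1 w0=0 clk=1 w7=0 w3=0 w8=0 w5=1 w6=0
t8.Δ2 w2=1 w4=1 w1=1 w0=1 clk=1 w7=1 w3=0 w8=0 w5=1 w6=0
t8.Δ3 w2=1 w4=1 w1=1 w0=1 clk=1 w7=1 w3=0 w8=1 w5=1 w6=0
t9.Δ0 w2=1 w4=1 w1=1 w0=1 clk=1 w7=1 w3=0 w8=1 w5=1 w6=0
t9.Δ1 w2=1 w4=1 w1=1 w0=1 clk=0 w7=1 w3=0 w8=1 w5=1 w6=0
t10.Δ0 w2=1 w4=1 w1=1 w0=1 clk=0 w7=1 w3=0 w8=1 w5=1 w6=0
t10.Δ1 w2=1 w4=1 w1=1 w0=1 clk=1 w7=1 w3=0 w8=1 w5=0 w6=0
t10.Δ2 w2=1 w4=1 w1=0 w0=0 clk=1 w7=0 w3=0 w8=1 w5=0 w6=0
t11.Δ0 w2=1 w4=1 w1=0 w0=0 clk=1 w7=0 w3=0 w8=1 w5=0 w6=0
t11.Δ1 w2=1 w4=1 w1=0 w0=0 clk=0 w7=0 w3=0 w8=1 w5=0 w6=0
t12.Δ0 w2=1 w4=1 w1=0 w0=0 clk=0 w7=0 w3=0 w8=1 w5=0 w6=0
t12.Δ1 w2=1 w4=1 w1=0 w0=0 clk=1 w7=0 w3=0 w8=1 w5=1 w6=0
t12.Δ2 w2=0 w4=1 w1=0 w0=0 clk=1 w7=0 w3=0 w8=1 w5=1 w6=0
t13.Δ0 w2=0 w4=1 w1=0 w0=0 clk=1 w7=0 w3=0 w8=1 w5=1 w6=0
t13.Δ1 w2=0 w4=1 w1=0 w0=0 clk=0 w7=0 w3=0 w8=1 w5=1 w6=0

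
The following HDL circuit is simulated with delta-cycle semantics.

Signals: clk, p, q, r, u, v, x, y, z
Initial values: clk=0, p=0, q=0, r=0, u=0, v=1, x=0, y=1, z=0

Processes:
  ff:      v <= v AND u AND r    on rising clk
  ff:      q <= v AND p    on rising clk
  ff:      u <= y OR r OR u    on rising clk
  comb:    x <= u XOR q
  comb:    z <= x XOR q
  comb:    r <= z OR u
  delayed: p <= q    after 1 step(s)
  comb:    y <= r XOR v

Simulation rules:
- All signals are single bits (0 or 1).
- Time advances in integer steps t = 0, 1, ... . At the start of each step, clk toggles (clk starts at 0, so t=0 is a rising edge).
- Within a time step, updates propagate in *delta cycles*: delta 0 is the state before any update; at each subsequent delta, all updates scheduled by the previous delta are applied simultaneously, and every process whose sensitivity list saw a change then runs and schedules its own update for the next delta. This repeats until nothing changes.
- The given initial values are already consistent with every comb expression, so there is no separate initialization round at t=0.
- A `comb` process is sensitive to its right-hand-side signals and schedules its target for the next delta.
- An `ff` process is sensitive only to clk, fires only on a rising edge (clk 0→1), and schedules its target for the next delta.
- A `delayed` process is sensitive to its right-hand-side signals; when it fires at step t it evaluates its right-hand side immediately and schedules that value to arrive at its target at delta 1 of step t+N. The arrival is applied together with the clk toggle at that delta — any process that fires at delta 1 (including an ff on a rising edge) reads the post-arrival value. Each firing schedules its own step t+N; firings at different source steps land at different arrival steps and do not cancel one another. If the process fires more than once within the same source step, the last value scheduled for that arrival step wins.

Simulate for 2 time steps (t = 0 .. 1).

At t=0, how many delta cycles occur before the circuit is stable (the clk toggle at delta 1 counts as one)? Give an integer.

t=0 Δ0: y=1 u=0 z=0 r=0 q=0 v=1 x=0 p=0 clk=0
  Δ1: clk:0→1
  Δ2: u:0→1, v:1→0
  Δ3: y:1→0, r:0→1, x:0→1
  Δ4: y:0→1, z:0→1
  (4Δ to stable)
t=1 Δ0: y=1 u=1 z=1 r=1 q=0 v=0 x=1 p=0 clk=1
  Δ1: clk:1→0
  (1Δ to stable)

4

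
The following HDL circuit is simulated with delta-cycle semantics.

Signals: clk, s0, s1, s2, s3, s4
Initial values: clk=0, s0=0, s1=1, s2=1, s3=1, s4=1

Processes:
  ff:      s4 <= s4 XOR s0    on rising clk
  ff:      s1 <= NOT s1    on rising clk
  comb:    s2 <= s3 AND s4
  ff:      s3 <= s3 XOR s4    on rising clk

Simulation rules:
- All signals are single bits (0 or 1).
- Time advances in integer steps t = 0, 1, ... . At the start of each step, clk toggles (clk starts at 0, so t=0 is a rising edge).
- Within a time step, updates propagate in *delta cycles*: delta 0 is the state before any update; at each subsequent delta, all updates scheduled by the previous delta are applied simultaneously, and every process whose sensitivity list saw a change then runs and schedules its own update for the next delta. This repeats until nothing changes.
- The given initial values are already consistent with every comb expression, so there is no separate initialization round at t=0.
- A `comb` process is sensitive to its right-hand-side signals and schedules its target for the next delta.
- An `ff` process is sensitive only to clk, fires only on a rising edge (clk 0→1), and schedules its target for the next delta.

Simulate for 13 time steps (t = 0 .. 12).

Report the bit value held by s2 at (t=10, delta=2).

0

t=0 Δ0: s3=1 s1=1 clk=0 s0=0 s4=1 s2=1
  Δ1: clk:0→1
  Δ2: s3:1→0, s1:1→0
  Δ3: s2:1→0
  (3Δ to stable)
t=1 Δ0: s3=0 s1=0 clk=1 s0=0 s4=1 s2=0
  Δ1: clk:1→0
  (1Δ to stable)
t=2 Δ0: s3=0 s1=0 clk=0 s0=0 s4=1 s2=0
  Δ1: clk:0→1
  Δ2: s3:0→1, s1:0→1
  Δ3: s2:0→1
  (3Δ to stable)
t=3 Δ0: s3=1 s1=1 clk=1 s0=0 s4=1 s2=1
  Δ1: clk:1→0
  (1Δ to stable)
t=4 Δ0: s3=1 s1=1 clk=0 s0=0 s4=1 s2=1
  Δ1: clk:0→1
  Δ2: s3:1→0, s1:1→0
  Δ3: s2:1→0
  (3Δ to stable)
t=5 Δ0: s3=0 s1=0 clk=1 s0=0 s4=1 s2=0
  Δ1: clk:1→0
  (1Δ to stable)
t=6 Δ0: s3=0 s1=0 clk=0 s0=0 s4=1 s2=0
  Δ1: clk:0→1
  Δ2: s3:0→1, s1:0→1
  Δ3: s2:0→1
  (3Δ to stable)
t=7 Δ0: s3=1 s1=1 clk=1 s0=0 s4=1 s2=1
  Δ1: clk:1→0
  (1Δ to stable)
t=8 Δ0: s3=1 s1=1 clk=0 s0=0 s4=1 s2=1
  Δ1: clk:0→1
  Δ2: s3:1→0, s1:1→0
  Δ3: s2:1→0
  (3Δ to stable)
t=9 Δ0: s3=0 s1=0 clk=1 s0=0 s4=1 s2=0
  Δ1: clk:1→0
  (1Δ to stable)
t=10 Δ0: s3=0 s1=0 clk=0 s0=0 s4=1 s2=0
  Δ1: clk:0→1
  Δ2: s3:0→1, s1:0→1
  Δ3: s2:0→1
  (3Δ to stable)
t=11 Δ0: s3=1 s1=1 clk=1 s0=0 s4=1 s2=1
  Δ1: clk:1→0
  (1Δ to stable)
t=12 Δ0: s3=1 s1=1 clk=0 s0=0 s4=1 s2=1
  Δ1: clk:0→1
  Δ2: s3:1→0, s1:1→0
  Δ3: s2:1→0
  (3Δ to stable)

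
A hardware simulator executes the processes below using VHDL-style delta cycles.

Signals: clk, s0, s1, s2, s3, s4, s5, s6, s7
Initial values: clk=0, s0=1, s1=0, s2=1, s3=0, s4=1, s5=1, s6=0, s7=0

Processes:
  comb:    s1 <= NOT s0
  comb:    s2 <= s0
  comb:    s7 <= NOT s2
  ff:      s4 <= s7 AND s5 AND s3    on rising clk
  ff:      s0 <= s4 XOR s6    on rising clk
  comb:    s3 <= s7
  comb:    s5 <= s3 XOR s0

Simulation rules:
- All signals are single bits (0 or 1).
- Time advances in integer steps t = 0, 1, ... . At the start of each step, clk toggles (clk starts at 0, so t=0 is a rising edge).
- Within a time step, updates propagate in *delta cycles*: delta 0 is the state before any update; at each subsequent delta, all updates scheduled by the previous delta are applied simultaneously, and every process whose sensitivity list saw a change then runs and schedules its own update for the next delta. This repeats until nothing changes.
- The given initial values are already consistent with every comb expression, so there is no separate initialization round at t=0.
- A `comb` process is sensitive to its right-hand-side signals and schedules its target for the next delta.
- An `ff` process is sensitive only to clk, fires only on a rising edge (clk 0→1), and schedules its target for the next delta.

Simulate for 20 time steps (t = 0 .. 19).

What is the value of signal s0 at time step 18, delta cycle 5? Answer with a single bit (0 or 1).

t=0 Δ0: s3=0 s0=1 s5=1 s1=0 s6=0 s2=1 s4=1 clk=0 s7=0
  Δ1: clk:0→1
  Δ2: s4:1→0
  (2Δ to stable)
t=1 Δ0: s3=0 s0=1 s5=1 s1=0 s6=0 s2=1 s4=0 clk=1 s7=0
  Δ1: clk:1→0
  (1Δ to stable)
t=2 Δ0: s3=0 s0=1 s5=1 s1=0 s6=0 s2=1 s4=0 clk=0 s7=0
  Δ1: clk:0→1
  Δ2: s0:1→0
  Δ3: s5:1→0, s1:0→1, s2:1→0
  Δ4: s7:0→1
  Δ5: s3:0→1
  Δ6: s5:0→1
  (6Δ to stable)
t=3 Δ0: s3=1 s0=0 s5=1 s1=1 s6=0 s2=0 s4=0 clk=1 s7=1
  Δ1: clk:1→0
  (1Δ to stable)
t=4 Δ0: s3=1 s0=0 s5=1 s1=1 s6=0 s2=0 s4=0 clk=0 s7=1
  Δ1: clk:0→1
  Δ2: s4:0→1
  (2Δ to stable)
t=5 Δ0: s3=1 s0=0 s5=1 s1=1 s6=0 s2=0 s4=1 clk=1 s7=1
  Δ1: clk:1→0
  (1Δ to stable)
t=6 Δ0: s3=1 s0=0 s5=1 s1=1 s6=0 s2=0 s4=1 clk=0 s7=1
  Δ1: clk:0→1
  Δ2: s0:0→1
  Δ3: s5:1→0, s1:1→0, s2:0→1
  Δ4: s7:1→0
  Δ5: s3:1→0
  Δ6: s5:0→1
  (6Δ to stable)
t=7 Δ0: s3=0 s0=1 s5=1 s1=0 s6=0 s2=1 s4=1 clk=1 s7=0
  Δ1: clk:1→0
  (1Δ to stable)
t=8 Δ0: s3=0 s0=1 s5=1 s1=0 s6=0 s2=1 s4=1 clk=0 s7=0
  Δ1: clk:0→1
  Δ2: s4:1→0
  (2Δ to stable)
t=9 Δ0: s3=0 s0=1 s5=1 s1=0 s6=0 s2=1 s4=0 clk=1 s7=0
  Δ1: clk:1→0
  (1Δ to stable)
t=10 Δ0: s3=0 s0=1 s5=1 s1=0 s6=0 s2=1 s4=0 clk=0 s7=0
  Δ1: clk:0→1
  Δ2: s0:1→0
  Δ3: s5:1→0, s1:0→1, s2:1→0
  Δ4: s7:0→1
  Δ5: s3:0→1
  Δ6: s5:0→1
  (6Δ to stable)
t=11 Δ0: s3=1 s0=0 s5=1 s1=1 s6=0 s2=0 s4=0 clk=1 s7=1
  Δ1: clk:1→0
  (1Δ to stable)
t=12 Δ0: s3=1 s0=0 s5=1 s1=1 s6=0 s2=0 s4=0 clk=0 s7=1
  Δ1: clk:0→1
  Δ2: s4:0→1
  (2Δ to stable)
t=13 Δ0: s3=1 s0=0 s5=1 s1=1 s6=0 s2=0 s4=1 clk=1 s7=1
  Δ1: clk:1→0
  (1Δ to stable)
t=14 Δ0: s3=1 s0=0 s5=1 s1=1 s6=0 s2=0 s4=1 clk=0 s7=1
  Δ1: clk:0→1
  Δ2: s0:0→1
  Δ3: s5:1→0, s1:1→0, s2:0→1
  Δ4: s7:1→0
  Δ5: s3:1→0
  Δ6: s5:0→1
  (6Δ to stable)
t=15 Δ0: s3=0 s0=1 s5=1 s1=0 s6=0 s2=1 s4=1 clk=1 s7=0
  Δ1: clk:1→0
  (1Δ to stable)
t=16 Δ0: s3=0 s0=1 s5=1 s1=0 s6=0 s2=1 s4=1 clk=0 s7=0
  Δ1: clk:0→1
  Δ2: s4:1→0
  (2Δ to stable)
t=17 Δ0: s3=0 s0=1 s5=1 s1=0 s6=0 s2=1 s4=0 clk=1 s7=0
  Δ1: clk:1→0
  (1Δ to stable)
t=18 Δ0: s3=0 s0=1 s5=1 s1=0 s6=0 s2=1 s4=0 clk=0 s7=0
  Δ1: clk:0→1
  Δ2: s0:1→0
  Δ3: s5:1→0, s1:0→1, s2:1→0
  Δ4: s7:0→1
  Δ5: s3:0→1
  Δ6: s5:0→1
  (6Δ to stable)
t=19 Δ0: s3=1 s0=0 s5=1 s1=1 s6=0 s2=0 s4=0 clk=1 s7=1
  Δ1: clk:1→0
  (1Δ to stable)

0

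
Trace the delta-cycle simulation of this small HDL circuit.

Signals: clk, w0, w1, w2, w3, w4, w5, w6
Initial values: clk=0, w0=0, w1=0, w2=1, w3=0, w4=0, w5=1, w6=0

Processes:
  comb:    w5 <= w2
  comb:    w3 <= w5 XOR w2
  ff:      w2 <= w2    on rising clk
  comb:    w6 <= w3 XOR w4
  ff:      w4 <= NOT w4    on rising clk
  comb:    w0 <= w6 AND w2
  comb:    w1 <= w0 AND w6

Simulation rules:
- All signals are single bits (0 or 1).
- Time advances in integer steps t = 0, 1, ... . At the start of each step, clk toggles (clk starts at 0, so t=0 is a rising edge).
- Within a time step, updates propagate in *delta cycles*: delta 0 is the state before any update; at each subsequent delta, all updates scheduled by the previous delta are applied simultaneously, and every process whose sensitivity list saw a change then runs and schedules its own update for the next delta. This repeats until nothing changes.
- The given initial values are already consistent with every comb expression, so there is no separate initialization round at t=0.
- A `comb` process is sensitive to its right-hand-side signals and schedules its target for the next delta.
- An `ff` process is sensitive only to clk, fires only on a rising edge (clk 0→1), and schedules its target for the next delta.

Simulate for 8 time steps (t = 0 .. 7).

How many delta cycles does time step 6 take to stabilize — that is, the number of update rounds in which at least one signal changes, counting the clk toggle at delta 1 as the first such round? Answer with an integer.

t=0 Δ0: clk=0 w3=0 w1=0 w6=0 w4=0 w5=1 w2=1 w0=0
  Δ1: clk:0→1
  Δ2: w4:0→1
  Δ3: w6:0→1
  Δ4: w0:0→1
  Δ5: w1:0→1
  (5Δ to stable)
t=1 Δ0: clk=1 w3=0 w1=1 w6=1 w4=1 w5=1 w2=1 w0=1
  Δ1: clk:1→0
  (1Δ to stable)
t=2 Δ0: clk=0 w3=0 w1=1 w6=1 w4=1 w5=1 w2=1 w0=1
  Δ1: clk:0→1
  Δ2: w4:1→0
  Δ3: w6:1→0
  Δ4: w1:1→0, w0:1→0
  (4Δ to stable)
t=3 Δ0: clk=1 w3=0 w1=0 w6=0 w4=0 w5=1 w2=1 w0=0
  Δ1: clk:1→0
  (1Δ to stable)
t=4 Δ0: clk=0 w3=0 w1=0 w6=0 w4=0 w5=1 w2=1 w0=0
  Δ1: clk:0→1
  Δ2: w4:0→1
  Δ3: w6:0→1
  Δ4: w0:0→1
  Δ5: w1:0→1
  (5Δ to stable)
t=5 Δ0: clk=1 w3=0 w1=1 w6=1 w4=1 w5=1 w2=1 w0=1
  Δ1: clk:1→0
  (1Δ to stable)
t=6 Δ0: clk=0 w3=0 w1=1 w6=1 w4=1 w5=1 w2=1 w0=1
  Δ1: clk:0→1
  Δ2: w4:1→0
  Δ3: w6:1→0
  Δ4: w1:1→0, w0:1→0
  (4Δ to stable)
t=7 Δ0: clk=1 w3=0 w1=0 w6=0 w4=0 w5=1 w2=1 w0=0
  Δ1: clk:1→0
  (1Δ to stable)

4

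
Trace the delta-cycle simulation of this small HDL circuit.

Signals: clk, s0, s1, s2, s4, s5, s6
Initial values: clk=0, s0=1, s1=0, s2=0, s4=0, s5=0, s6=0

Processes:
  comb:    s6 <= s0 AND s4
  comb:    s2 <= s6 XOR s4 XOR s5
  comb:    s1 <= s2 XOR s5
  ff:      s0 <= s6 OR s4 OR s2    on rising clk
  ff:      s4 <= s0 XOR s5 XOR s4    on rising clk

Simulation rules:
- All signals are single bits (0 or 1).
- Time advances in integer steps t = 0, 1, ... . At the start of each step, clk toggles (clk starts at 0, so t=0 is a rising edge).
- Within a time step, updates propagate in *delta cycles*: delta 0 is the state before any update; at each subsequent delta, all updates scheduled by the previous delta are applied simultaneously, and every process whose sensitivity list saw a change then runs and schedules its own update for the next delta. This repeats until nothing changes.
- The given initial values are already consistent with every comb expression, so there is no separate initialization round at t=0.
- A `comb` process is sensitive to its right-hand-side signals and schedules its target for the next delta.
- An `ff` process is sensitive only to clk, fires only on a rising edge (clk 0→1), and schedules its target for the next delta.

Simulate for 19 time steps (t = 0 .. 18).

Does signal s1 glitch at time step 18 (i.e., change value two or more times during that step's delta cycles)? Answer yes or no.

t0.Δ0 clk=0 s2=0 s0=1 s4=0 s5=0 s1=0 s6=0
t0.Δ1 clk=1 s2=0 s0=1 s4=0 s5=0 s1=0 s6=0
t0.Δ2 clk=1 s2=0 s0=0 s4=1 s5=0 s1=0 s6=0
t0.Δ3 clk=1 s2=1 s0=0 s4=1 s5=0 s1=0 s6=0
t0.Δ4 clk=1 s2=1 s0=0 s4=1 s5=0 s1=1 s6=0
t1.Δ0 clk=1 s2=1 s0=0 s4=1 s5=0 s1=1 s6=0
t1.Δ1 clk=0 s2=1 s0=0 s4=1 s5=0 s1=1 s6=0
t2.Δ0 clk=0 s2=1 s0=0 s4=1 s5=0 s1=1 s6=0
t2.Δ1 clk=1 s2=1 s0=0 s4=1 s5=0 s1=1 s6=0
t2.Δ2 clk=1 s2=1 s0=1 s4=1 s5=0 s1=1 s6=0
t2.Δ3 clk=1 s2=1 s0=1 s4=1 s5=0 s1=1 s6=1
t2.Δ4 clk=1 s2=0 s0=1 s4=1 s5=0 s1=1 s6=1
t2.Δ5 clk=1 s2=0 s0=1 s4=1 s5=0 s1=0 s6=1
t3.Δ0 clk=1 s2=0 s0=1 s4=1 s5=0 s1=0 s6=1
t3.Δ1 clk=0 s2=0 s0=1 s4=1 s5=0 s1=0 s6=1
t4.Δ0 clk=0 s2=0 s0=1 s4=1 s5=0 s1=0 s6=1
t4.Δ1 clk=1 s2=0 s0=1 s4=1 s5=0 s1=0 s6=1
t4.Δ2 clk=1 s2=0 s0=1 s4=0 s5=0 s1=0 s6=1
t4.Δ3 clk=1 s2=1 s0=1 s4=0 s5=0 s1=0 s6=0
t4.Δ4 clk=1 s2=0 s0=1 s4=0 s5=0 s1=1 s6=0
t4.Δ5 clk=1 s2=0 s0=1 s4=0 s5=0 s1=0 s6=0
t5.Δ0 clk=1 s2=0 s0=1 s4=0 s5=0 s1=0 s6=0
t5.Δ1 clk=0 s2=0 s0=1 s4=0 s5=0 s1=0 s6=0
t6.Δ0 clk=0 s2=0 s0=1 s4=0 s5=0 s1=0 s6=0
t6.Δ1 clk=1 s2=0 s0=1 s4=0 s5=0 s1=0 s6=0
t6.Δ2 clk=1 s2=0 s0=0 s4=1 s5=0 s1=0 s6=0
t6.Δ3 clk=1 s2=1 s0=0 s4=1 s5=0 s1=0 s6=0
t6.Δ4 clk=1 s2=1 s0=0 s4=1 s5=0 s1=1 s6=0
t7.Δ0 clk=1 s2=1 s0=0 s4=1 s5=0 s1=1 s6=0
t7.Δ1 clk=0 s2=1 s0=0 s4=1 s5=0 s1=1 s6=0
t8.Δ0 clk=0 s2=1 s0=0 s4=1 s5=0 s1=1 s6=0
t8.Δ1 clk=1 s2=1 s0=0 s4=1 s5=0 s1=1 s6=0
t8.Δ2 clk=1 s2=1 s0=1 s4=1 s5=0 s1=1 s6=0
t8.Δ3 clk=1 s2=1 s0=1 s4=1 s5=0 s1=1 s6=1
t8.Δ4 clk=1 s2=0 s0=1 s4=1 s5=0 s1=1 s6=1
t8.Δ5 clk=1 s2=0 s0=1 s4=1 s5=0 s1=0 s6=1
t9.Δ0 clk=1 s2=0 s0=1 s4=1 s5=0 s1=0 s6=1
t9.Δ1 clk=0 s2=0 s0=1 s4=1 s5=0 s1=0 s6=1
t10.Δ0 clk=0 s2=0 s0=1 s4=1 s5=0 s1=0 s6=1
t10.Δ1 clk=1 s2=0 s0=1 s4=1 s5=0 s1=0 s6=1
t10.Δ2 clk=1 s2=0 s0=1 s4=0 s5=0 s1=0 s6=1
t10.Δ3 clk=1 s2=1 s0=1 s4=0 s5=0 s1=0 s6=0
t10.Δ4 clk=1 s2=0 s0=1 s4=0 s5=0 s1=1 s6=0
t10.Δ5 clk=1 s2=0 s0=1 s4=0 s5=0 s1=0 s6=0
t11.Δ0 clk=1 s2=0 s0=1 s4=0 s5=0 s1=0 s6=0
t11.Δ1 clk=0 s2=0 s0=1 s4=0 s5=0 s1=0 s6=0
t12.Δ0 clk=0 s2=0 s0=1 s4=0 s5=0 s1=0 s6=0
t12.Δ1 clk=1 s2=0 s0=1 s4=0 s5=0 s1=0 s6=0
t12.Δ2 clk=1 s2=0 s0=0 s4=1 s5=0 s1=0 s6=0
t12.Δ3 clk=1 s2=1 s0=0 s4=1 s5=0 s1=0 s6=0
t12.Δ4 clk=1 s2=1 s0=0 s4=1 s5=0 s1=1 s6=0
t13.Δ0 clk=1 s2=1 s0=0 s4=1 s5=0 s1=1 s6=0
t13.Δ1 clk=0 s2=1 s0=0 s4=1 s5=0 s1=1 s6=0
t14.Δ0 clk=0 s2=1 s0=0 s4=1 s5=0 s1=1 s6=0
t14.Δ1 clk=1 s2=1 s0=0 s4=1 s5=0 s1=1 s6=0
t14.Δ2 clk=1 s2=1 s0=1 s4=1 s5=0 s1=1 s6=0
t14.Δ3 clk=1 s2=1 s0=1 s4=1 s5=0 s1=1 s6=1
t14.Δ4 clk=1 s2=0 s0=1 s4=1 s5=0 s1=1 s6=1
t14.Δ5 clk=1 s2=0 s0=1 s4=1 s5=0 s1=0 s6=1
t15.Δ0 clk=1 s2=0 s0=1 s4=1 s5=0 s1=0 s6=1
t15.Δ1 clk=0 s2=0 s0=1 s4=1 s5=0 s1=0 s6=1
t16.Δ0 clk=0 s2=0 s0=1 s4=1 s5=0 s1=0 s6=1
t16.Δ1 clk=1 s2=0 s0=1 s4=1 s5=0 s1=0 s6=1
t16.Δ2 clk=1 s2=0 s0=1 s4=0 s5=0 s1=0 s6=1
t16.Δ3 clk=1 s2=1 s0=1 s4=0 s5=0 s1=0 s6=0
t16.Δ4 clk=1 s2=0 s0=1 s4=0 s5=0 s1=1 s6=0
t16.Δ5 clk=1 s2=0 s0=1 s4=0 s5=0 s1=0 s6=0
t17.Δ0 clk=1 s2=0 s0=1 s4=0 s5=0 s1=0 s6=0
t17.Δ1 clk=0 s2=0 s0=1 s4=0 s5=0 s1=0 s6=0
t18.Δ0 clk=0 s2=0 s0=1 s4=0 s5=0 s1=0 s6=0
t18.Δ1 clk=1 s2=0 s0=1 s4=0 s5=0 s1=0 s6=0
t18.Δ2 clk=1 s2=0 s0=0 s4=1 s5=0 s1=0 s6=0
t18.Δ3 clk=1 s2=1 s0=0 s4=1 s5=0 s1=0 s6=0
t18.Δ4 clk=1 s2=1 s0=0 s4=1 s5=0 s1=1 s6=0

no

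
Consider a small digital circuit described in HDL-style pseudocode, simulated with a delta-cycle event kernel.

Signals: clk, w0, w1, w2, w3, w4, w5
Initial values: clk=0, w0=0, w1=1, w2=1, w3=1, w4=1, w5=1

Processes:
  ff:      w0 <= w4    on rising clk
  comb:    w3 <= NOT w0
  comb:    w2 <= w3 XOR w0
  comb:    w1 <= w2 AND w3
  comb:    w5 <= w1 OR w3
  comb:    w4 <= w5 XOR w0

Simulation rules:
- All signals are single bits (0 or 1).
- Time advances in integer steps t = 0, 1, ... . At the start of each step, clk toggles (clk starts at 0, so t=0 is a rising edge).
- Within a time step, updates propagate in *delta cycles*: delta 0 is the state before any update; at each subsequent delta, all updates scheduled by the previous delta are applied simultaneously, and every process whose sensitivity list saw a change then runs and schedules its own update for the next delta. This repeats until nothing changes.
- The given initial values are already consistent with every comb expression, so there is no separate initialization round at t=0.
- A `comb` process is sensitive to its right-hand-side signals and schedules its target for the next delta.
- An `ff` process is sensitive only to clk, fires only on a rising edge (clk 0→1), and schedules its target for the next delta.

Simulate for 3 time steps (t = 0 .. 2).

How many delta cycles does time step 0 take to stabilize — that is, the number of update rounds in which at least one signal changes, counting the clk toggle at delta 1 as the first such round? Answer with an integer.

6

[bits: w1,w3,w0,w5,w2,clk,w4]
t=0: Δ0=1101101 Δ1=1101111 Δ2=1111111 Δ3=1011010 Δ4=0011110 Δ5=0010110 Δ6=0010111 | 6Δ
t=1: Δ0=0010111 Δ1=0010101 | 1Δ
t=2: Δ0=0010101 Δ1=0010111 | 1Δ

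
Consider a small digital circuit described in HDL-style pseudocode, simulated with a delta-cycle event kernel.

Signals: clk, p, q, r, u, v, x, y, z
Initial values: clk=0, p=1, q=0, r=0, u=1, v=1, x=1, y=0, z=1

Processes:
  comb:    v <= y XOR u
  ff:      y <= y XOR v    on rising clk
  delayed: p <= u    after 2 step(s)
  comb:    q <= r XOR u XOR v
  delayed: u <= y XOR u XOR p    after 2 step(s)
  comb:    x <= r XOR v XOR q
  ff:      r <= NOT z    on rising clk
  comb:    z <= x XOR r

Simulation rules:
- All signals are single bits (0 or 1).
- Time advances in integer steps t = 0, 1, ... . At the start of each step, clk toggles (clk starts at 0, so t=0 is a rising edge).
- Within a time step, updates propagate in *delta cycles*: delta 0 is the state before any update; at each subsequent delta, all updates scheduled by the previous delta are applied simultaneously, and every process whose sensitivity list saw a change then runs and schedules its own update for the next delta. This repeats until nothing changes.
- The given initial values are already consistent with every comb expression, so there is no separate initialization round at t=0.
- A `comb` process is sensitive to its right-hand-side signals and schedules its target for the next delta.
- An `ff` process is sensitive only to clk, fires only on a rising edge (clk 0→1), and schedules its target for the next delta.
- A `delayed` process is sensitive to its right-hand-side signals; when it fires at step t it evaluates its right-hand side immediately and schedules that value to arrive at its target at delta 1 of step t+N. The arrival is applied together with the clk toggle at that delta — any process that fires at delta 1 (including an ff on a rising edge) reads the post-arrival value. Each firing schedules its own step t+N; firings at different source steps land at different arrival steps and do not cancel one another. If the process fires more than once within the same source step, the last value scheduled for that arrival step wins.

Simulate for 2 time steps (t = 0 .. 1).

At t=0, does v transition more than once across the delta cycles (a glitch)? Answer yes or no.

[bits: v,clk,z,u,p,x,q,r,y]
t=0: Δ0=101111000 Δ1=111111000 Δ2=111111001 Δ3=011111001 Δ4=011110101 Δ5=010111101 Δ6=011111101 | 6Δ
t=1: Δ0=011111101 Δ1=001111101 | 1Δ

no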